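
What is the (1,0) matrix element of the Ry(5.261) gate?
0.4891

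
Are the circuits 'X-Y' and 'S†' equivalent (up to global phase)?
No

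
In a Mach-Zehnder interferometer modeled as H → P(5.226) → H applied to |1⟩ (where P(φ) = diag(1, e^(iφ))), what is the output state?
(0.2543 + 0.4355i)|0⟩ + (0.7457 - 0.4355i)|1⟩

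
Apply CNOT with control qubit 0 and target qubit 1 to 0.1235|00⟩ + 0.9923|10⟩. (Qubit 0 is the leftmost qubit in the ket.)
0.1235|00⟩ + 0.9923|11⟩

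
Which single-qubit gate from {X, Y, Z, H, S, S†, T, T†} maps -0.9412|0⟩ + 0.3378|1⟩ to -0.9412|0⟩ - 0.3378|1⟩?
Z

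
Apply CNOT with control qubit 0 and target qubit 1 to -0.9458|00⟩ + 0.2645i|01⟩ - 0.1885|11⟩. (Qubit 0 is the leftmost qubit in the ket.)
-0.9458|00⟩ + 0.2645i|01⟩ - 0.1885|10⟩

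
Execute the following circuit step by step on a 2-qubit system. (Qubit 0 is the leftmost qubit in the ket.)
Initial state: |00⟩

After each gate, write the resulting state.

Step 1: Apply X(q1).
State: |01⟩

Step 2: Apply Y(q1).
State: -i|00⟩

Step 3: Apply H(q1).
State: -(1/√2)i|00⟩ - (1/√2)i|01⟩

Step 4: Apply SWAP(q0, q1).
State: -(1/√2)i|00⟩ - (1/√2)i|10⟩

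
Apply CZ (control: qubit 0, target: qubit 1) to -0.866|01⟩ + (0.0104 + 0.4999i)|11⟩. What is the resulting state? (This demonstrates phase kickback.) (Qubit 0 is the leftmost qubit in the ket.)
-0.866|01⟩ + (-0.0104 - 0.4999i)|11⟩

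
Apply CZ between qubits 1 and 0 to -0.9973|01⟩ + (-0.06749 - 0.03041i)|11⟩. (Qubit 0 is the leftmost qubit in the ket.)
-0.9973|01⟩ + (0.06749 + 0.03041i)|11⟩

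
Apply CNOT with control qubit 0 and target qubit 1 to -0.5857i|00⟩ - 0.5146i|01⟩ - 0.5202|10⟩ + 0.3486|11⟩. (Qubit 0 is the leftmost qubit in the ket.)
-0.5857i|00⟩ - 0.5146i|01⟩ + 0.3486|10⟩ - 0.5202|11⟩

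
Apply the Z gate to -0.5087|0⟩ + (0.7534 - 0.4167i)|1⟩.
-0.5087|0⟩ + (-0.7534 + 0.4167i)|1⟩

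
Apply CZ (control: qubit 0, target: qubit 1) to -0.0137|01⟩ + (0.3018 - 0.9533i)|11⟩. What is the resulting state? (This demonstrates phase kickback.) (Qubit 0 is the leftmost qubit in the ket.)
-0.0137|01⟩ + (-0.3018 + 0.9533i)|11⟩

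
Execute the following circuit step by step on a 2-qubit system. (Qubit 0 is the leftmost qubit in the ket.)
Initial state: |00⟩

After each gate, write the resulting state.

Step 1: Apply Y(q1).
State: i|01⟩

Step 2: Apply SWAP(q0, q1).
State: i|10⟩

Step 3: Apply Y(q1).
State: -|11⟩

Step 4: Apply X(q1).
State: -|10⟩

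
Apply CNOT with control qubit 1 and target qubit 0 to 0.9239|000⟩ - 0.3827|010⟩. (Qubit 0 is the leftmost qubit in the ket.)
0.9239|000⟩ - 0.3827|110⟩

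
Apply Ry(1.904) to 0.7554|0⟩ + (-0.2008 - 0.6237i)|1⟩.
(0.6017 + 0.5081i)|0⟩ + (0.4989 - 0.3618i)|1⟩

Ry(1.904) = [[cos(θ/2), −sin(θ/2)], [sin(θ/2), cos(θ/2)]]; θ = 1.904, cos(θ/2) ≈ 0.580055, sin(θ/2) ≈ 0.814577.
With a = amp(|0⟩) = 0.7554 and b = amp(|1⟩) = (-0.2008 - 0.6237i):
new amp(|0⟩) = (0.580055)·a + (-0.814577)·b = (0.6017 + 0.5081i)
new amp(|1⟩) = (0.814577)·a + (0.580055)·b = (0.4989 - 0.3618i)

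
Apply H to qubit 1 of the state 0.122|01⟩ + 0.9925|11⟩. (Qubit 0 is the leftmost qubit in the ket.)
0.08627|00⟩ - 0.08627|01⟩ + 0.7018|10⟩ - 0.7018|11⟩

H on qubit 1 mixes each pair of kets that differ only in qubit 1: amplitudes (a, b) of (|…0…⟩, |…1…⟩) become ((a + b)/√2, (a − b)/√2). Kets absent from the input have amplitude 0.
(|00⟩, |01⟩): (a, b) = (0, 0.122) → (0.08627, -0.08627)
(|10⟩, |11⟩): (a, b) = (0, 0.9925) → (0.7018, -0.7018)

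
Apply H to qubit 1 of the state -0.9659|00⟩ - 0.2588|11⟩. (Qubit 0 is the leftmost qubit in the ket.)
-0.683|00⟩ - 0.683|01⟩ - 0.183|10⟩ + 0.183|11⟩

H on qubit 1 mixes each pair of kets that differ only in qubit 1: amplitudes (a, b) of (|…0…⟩, |…1…⟩) become ((a + b)/√2, (a − b)/√2). Kets absent from the input have amplitude 0.
(|00⟩, |01⟩): (a, b) = (-0.9659, 0) → (-0.683, -0.683)
(|10⟩, |11⟩): (a, b) = (0, -0.2588) → (-0.183, 0.183)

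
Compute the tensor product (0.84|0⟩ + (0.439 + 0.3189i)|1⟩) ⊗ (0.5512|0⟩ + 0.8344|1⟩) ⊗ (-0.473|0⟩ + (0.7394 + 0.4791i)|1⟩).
-0.219|000⟩ + (0.3423 + 0.2218i)|001⟩ - 0.3315|010⟩ + (0.5182 + 0.3358i)|011⟩ + (-0.1145 - 0.08314i)|100⟩ + (0.0947 + 0.2459i)|101⟩ + (-0.1733 - 0.1259i)|110⟩ + (0.1434 + 0.3722i)|111⟩

amp(|b₁b₂…⟩) = product of the factor amplitudes for bits b₁, b₂, …; only kets whose every factor amplitude is nonzero survive.
|000⟩: (0.84)(0.5512)(-0.473) = -0.219
|001⟩: (0.84)(0.5512)(0.7394 + 0.4791i) = (0.3423 + 0.2218i)
|010⟩: (0.84)(0.8344)(-0.473) = -0.3315
|011⟩: (0.84)(0.8344)(0.7394 + 0.4791i) = (0.5182 + 0.3358i)
|100⟩: (0.439 + 0.3189i)(0.5512)(-0.473) = (-0.1145 - 0.08314i)
|101⟩: (0.439 + 0.3189i)(0.5512)(0.7394 + 0.4791i) = (0.0947 + 0.2459i)
|110⟩: (0.439 + 0.3189i)(0.8344)(-0.473) = (-0.1733 - 0.1259i)
|111⟩: (0.439 + 0.3189i)(0.8344)(0.7394 + 0.4791i) = (0.1434 + 0.3722i)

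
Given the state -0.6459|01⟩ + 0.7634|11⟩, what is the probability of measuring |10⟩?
0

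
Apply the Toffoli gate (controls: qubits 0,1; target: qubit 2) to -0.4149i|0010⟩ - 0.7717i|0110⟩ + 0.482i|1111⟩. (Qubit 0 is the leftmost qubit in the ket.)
-0.4149i|0010⟩ - 0.7717i|0110⟩ + 0.482i|1101⟩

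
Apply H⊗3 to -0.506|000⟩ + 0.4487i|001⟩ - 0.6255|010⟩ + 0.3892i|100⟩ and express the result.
(-0.4 + 0.2962i)|000⟩ + (-0.4 - 0.02104i)|001⟩ + (0.04225 + 0.2962i)|010⟩ + (0.04225 - 0.02104i)|011⟩ + (-0.4 + 0.02104i)|100⟩ + (-0.4 - 0.2962i)|101⟩ + (0.04225 + 0.02104i)|110⟩ + (0.04225 - 0.2962i)|111⟩

H⊗3 gives amp(|y⟩) = (1/2√2) Σ_x (−1)^(x·y) amp(|x⟩), where x·y is the number of positions in which both x and y have a 1.
|000⟩: (-0.506 + 0.4487i - 0.6255 + 0.3892i)/(2√2) = (-0.4 + 0.2962i)
|001⟩: (-0.506 - 0.4487i - 0.6255 + 0.3892i)/(2√2) = (-0.4 - 0.02104i)
|010⟩: (-0.506 + 0.4487i + 0.6255 + 0.3892i)/(2√2) = (0.04225 + 0.2962i)
|011⟩: (-0.506 - 0.4487i + 0.6255 + 0.3892i)/(2√2) = (0.04225 - 0.02104i)
|100⟩: (-0.506 + 0.4487i - 0.6255 - 0.3892i)/(2√2) = (-0.4 + 0.02104i)
|101⟩: (-0.506 - 0.4487i - 0.6255 - 0.3892i)/(2√2) = (-0.4 - 0.2962i)
|110⟩: (-0.506 + 0.4487i + 0.6255 - 0.3892i)/(2√2) = (0.04225 + 0.02104i)
|111⟩: (-0.506 - 0.4487i + 0.6255 - 0.3892i)/(2√2) = (0.04225 - 0.2962i)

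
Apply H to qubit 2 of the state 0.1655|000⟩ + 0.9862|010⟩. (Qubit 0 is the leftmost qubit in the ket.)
0.117|000⟩ + 0.117|001⟩ + 0.6973|010⟩ + 0.6973|011⟩

H on qubit 2 mixes each pair of kets that differ only in qubit 2: amplitudes (a, b) of (|…0…⟩, |…1…⟩) become ((a + b)/√2, (a − b)/√2). Kets absent from the input have amplitude 0.
(|000⟩, |001⟩): (a, b) = (0.1655, 0) → (0.117, 0.117)
(|010⟩, |011⟩): (a, b) = (0.9862, 0) → (0.6973, 0.6973)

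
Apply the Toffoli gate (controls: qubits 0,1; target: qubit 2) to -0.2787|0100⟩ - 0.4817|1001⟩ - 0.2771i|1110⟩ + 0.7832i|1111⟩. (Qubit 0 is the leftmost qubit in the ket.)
-0.2787|0100⟩ - 0.4817|1001⟩ - 0.2771i|1100⟩ + 0.7832i|1101⟩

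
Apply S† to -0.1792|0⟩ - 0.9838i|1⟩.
-0.1792|0⟩ - 0.9838|1⟩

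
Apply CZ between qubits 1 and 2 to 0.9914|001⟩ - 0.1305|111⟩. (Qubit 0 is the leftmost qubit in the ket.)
0.9914|001⟩ + 0.1305|111⟩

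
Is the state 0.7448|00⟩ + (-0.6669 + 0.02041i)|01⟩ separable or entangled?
Separable

Writing the state as a|00⟩ + b|01⟩ + c|10⟩ + d|11⟩, it is a product state iff ad − bc = 0.
Here (a, b, c, d) = (0.7448, (-0.6669 + 0.02041i), 0, 0): ad − bc = (0.7448)(0) − (-0.6669 + 0.02041i)(0) = 0, so the state is separable.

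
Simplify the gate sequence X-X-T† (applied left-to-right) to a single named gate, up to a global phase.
T†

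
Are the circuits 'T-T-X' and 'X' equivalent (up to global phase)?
No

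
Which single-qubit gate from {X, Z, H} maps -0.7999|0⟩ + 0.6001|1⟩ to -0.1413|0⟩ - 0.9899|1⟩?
H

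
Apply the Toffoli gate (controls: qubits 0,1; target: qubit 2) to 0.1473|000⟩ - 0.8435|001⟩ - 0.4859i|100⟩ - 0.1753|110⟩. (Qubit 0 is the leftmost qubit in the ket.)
0.1473|000⟩ - 0.8435|001⟩ - 0.4859i|100⟩ - 0.1753|111⟩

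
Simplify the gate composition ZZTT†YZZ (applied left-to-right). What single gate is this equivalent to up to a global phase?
Y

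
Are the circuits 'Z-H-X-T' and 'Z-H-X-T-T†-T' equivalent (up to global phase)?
Yes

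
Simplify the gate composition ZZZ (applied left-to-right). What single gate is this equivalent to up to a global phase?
Z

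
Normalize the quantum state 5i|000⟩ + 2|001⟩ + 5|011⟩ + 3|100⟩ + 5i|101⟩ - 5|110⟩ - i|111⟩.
0.4683i|000⟩ + 0.1873|001⟩ + 0.4683|011⟩ + 0.281|100⟩ + 0.4683i|101⟩ - 0.4683|110⟩ - 0.09366i|111⟩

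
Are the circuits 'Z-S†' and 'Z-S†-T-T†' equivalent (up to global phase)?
Yes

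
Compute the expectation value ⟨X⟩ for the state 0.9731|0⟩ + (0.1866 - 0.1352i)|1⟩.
0.3632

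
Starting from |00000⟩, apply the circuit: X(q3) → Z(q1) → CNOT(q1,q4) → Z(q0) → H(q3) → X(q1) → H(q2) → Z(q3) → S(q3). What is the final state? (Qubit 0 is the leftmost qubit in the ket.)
1/2|01000⟩ + (1/2)i|01010⟩ + 1/2|01100⟩ + (1/2)i|01110⟩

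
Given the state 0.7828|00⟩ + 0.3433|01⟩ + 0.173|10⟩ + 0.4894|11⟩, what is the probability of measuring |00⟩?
0.6128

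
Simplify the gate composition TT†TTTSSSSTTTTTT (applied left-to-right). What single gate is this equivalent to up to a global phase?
T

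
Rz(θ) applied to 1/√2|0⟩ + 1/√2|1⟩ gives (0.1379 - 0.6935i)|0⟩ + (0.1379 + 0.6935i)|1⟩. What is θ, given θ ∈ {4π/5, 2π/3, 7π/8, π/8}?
7π/8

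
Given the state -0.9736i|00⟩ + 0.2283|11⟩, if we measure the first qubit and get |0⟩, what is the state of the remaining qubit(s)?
-i|0⟩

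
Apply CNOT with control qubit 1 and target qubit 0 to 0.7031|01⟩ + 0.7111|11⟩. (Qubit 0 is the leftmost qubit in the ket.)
0.7111|01⟩ + 0.7031|11⟩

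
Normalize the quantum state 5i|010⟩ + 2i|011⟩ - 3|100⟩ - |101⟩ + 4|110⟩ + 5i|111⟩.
0.559i|010⟩ + 0.2236i|011⟩ - 0.3354|100⟩ - 0.1118|101⟩ + 1/√5|110⟩ + 0.559i|111⟩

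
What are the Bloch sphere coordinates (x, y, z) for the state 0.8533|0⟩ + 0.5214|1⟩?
(0.8898, 0, 0.4563)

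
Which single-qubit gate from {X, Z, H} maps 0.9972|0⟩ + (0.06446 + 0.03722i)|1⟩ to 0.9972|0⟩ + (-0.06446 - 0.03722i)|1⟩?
Z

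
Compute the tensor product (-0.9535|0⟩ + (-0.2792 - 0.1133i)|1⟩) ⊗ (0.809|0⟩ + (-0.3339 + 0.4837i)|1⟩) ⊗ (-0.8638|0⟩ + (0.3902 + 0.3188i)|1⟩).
0.6663|000⟩ + (-0.301 - 0.2459i)|001⟩ + (-0.275 + 0.3984i)|010⟩ + (0.2713 - 0.07847i)|011⟩ + (0.1951 + 0.07918i)|100⟩ + (-0.05891 - 0.1078i)|101⟩ + (-0.1279 + 0.08398i)|110⟩ + (0.08875 + 0.009257i)|111⟩

amp(|b₁b₂…⟩) = product of the factor amplitudes for bits b₁, b₂, …; only kets whose every factor amplitude is nonzero survive.
|000⟩: (-0.9535)(0.809)(-0.8638) = 0.6663
|001⟩: (-0.9535)(0.809)(0.3902 + 0.3188i) = (-0.301 - 0.2459i)
|010⟩: (-0.9535)(-0.3339 + 0.4837i)(-0.8638) = (-0.275 + 0.3984i)
|011⟩: (-0.9535)(-0.3339 + 0.4837i)(0.3902 + 0.3188i) = (0.2713 - 0.07847i)
|100⟩: (-0.2792 - 0.1133i)(0.809)(-0.8638) = (0.1951 + 0.07918i)
|101⟩: (-0.2792 - 0.1133i)(0.809)(0.3902 + 0.3188i) = (-0.05891 - 0.1078i)
|110⟩: (-0.2792 - 0.1133i)(-0.3339 + 0.4837i)(-0.8638) = (-0.1279 + 0.08398i)
|111⟩: (-0.2792 - 0.1133i)(-0.3339 + 0.4837i)(0.3902 + 0.3188i) = (0.08875 + 0.009257i)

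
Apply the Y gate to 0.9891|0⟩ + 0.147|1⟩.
-0.147i|0⟩ + 0.9891i|1⟩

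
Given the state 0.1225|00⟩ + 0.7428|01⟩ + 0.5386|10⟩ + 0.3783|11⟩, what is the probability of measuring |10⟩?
0.2901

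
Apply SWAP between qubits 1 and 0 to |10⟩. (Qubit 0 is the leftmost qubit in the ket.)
|01⟩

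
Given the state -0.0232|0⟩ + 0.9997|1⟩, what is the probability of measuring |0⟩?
0.0005382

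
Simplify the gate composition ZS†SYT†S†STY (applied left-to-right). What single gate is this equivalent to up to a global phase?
Z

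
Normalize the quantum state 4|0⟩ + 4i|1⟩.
1/√2|0⟩ + (1/√2)i|1⟩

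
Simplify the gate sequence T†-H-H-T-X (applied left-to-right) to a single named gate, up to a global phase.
X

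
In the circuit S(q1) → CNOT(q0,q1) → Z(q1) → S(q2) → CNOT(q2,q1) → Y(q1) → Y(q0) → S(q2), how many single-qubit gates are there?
6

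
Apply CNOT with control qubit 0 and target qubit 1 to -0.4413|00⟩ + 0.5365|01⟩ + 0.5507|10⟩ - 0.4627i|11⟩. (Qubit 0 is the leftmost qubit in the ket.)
-0.4413|00⟩ + 0.5365|01⟩ - 0.4627i|10⟩ + 0.5507|11⟩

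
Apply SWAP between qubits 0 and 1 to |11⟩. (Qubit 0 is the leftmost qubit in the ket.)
|11⟩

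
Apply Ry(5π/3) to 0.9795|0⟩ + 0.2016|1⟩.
-0.9491|0⟩ + 0.3152|1⟩

Ry(5π/3) = [[cos(θ/2), −sin(θ/2)], [sin(θ/2), cos(θ/2)]]; θ = 5π/3, cos(θ/2) ≈ -0.866025, sin(θ/2) ≈ 0.5.
With a = amp(|0⟩) = 0.9795 and b = amp(|1⟩) = 0.2016:
new amp(|0⟩) = (-0.866025)·a + (-0.5)·b = -0.9491
new amp(|1⟩) = (0.5)·a + (-0.866025)·b = 0.3152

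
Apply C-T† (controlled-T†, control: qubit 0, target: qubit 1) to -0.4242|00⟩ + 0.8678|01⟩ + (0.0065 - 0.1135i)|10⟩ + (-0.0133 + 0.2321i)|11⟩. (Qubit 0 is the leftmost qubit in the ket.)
-0.4242|00⟩ + 0.8678|01⟩ + (0.0065 - 0.1135i)|10⟩ + (0.1547 + 0.1735i)|11⟩

C-T† leaves the control-|0⟩ kets |00⟩, |01⟩ unchanged and applies T† to qubit 1 on the control-|1⟩ pair (|10⟩, |11⟩).
T† = [[1, 0], [0, (1/√2 - (1/√2)i)]].
With a = amp(|10⟩) = (0.0065 - 0.1135i) and b = amp(|11⟩) = (-0.0133 + 0.2321i):
new amp(|10⟩) = (1)·a = (0.0065 - 0.1135i)
new amp(|11⟩) = (1/√2 - (1/√2)i)·b = (0.1547 + 0.1735i)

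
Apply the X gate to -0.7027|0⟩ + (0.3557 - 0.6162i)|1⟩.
(0.3557 - 0.6162i)|0⟩ - 0.7027|1⟩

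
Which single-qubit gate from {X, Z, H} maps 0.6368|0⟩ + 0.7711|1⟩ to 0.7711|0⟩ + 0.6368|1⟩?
X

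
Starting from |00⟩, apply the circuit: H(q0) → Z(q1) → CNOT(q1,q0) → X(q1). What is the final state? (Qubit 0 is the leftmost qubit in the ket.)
1/√2|01⟩ + 1/√2|11⟩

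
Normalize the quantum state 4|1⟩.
|1⟩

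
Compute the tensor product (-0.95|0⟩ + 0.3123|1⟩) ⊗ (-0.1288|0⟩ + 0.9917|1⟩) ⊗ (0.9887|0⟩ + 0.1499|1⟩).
0.121|000⟩ + 0.01834|001⟩ - 0.9315|010⟩ - 0.1412|011⟩ - 0.03977|100⟩ - 0.00603|101⟩ + 0.3062|110⟩ + 0.04643|111⟩

amp(|b₁b₂…⟩) = product of the factor amplitudes for bits b₁, b₂, …; only kets whose every factor amplitude is nonzero survive.
|000⟩: (-0.95)(-0.1288)(0.9887) = 0.121
|001⟩: (-0.95)(-0.1288)(0.1499) = 0.01834
|010⟩: (-0.95)(0.9917)(0.9887) = -0.9315
|011⟩: (-0.95)(0.9917)(0.1499) = -0.1412
|100⟩: (0.3123)(-0.1288)(0.9887) = -0.03977
|101⟩: (0.3123)(-0.1288)(0.1499) = -0.00603
|110⟩: (0.3123)(0.9917)(0.9887) = 0.3062
|111⟩: (0.3123)(0.9917)(0.1499) = 0.04643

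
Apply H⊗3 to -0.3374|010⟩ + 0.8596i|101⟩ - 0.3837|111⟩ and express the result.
(-0.2549 + 0.3039i)|000⟩ + (0.01637 - 0.3039i)|001⟩ + (0.2549 + 0.3039i)|010⟩ + (-0.01637 - 0.3039i)|011⟩ + (0.01637 - 0.3039i)|100⟩ + (-0.2549 + 0.3039i)|101⟩ + (-0.01637 - 0.3039i)|110⟩ + (0.2549 + 0.3039i)|111⟩

H⊗3 gives amp(|y⟩) = (1/2√2) Σ_x (−1)^(x·y) amp(|x⟩), where x·y is the number of positions in which both x and y have a 1.
|000⟩: (-0.3374 + 0.8596i - 0.3837)/(2√2) = (-0.2549 + 0.3039i)
|001⟩: (-0.3374 - 0.8596i + 0.3837)/(2√2) = (0.01637 - 0.3039i)
|010⟩: (0.3374 + 0.8596i + 0.3837)/(2√2) = (0.2549 + 0.3039i)
|011⟩: (0.3374 - 0.8596i - 0.3837)/(2√2) = (-0.01637 - 0.3039i)
|100⟩: (-0.3374 - 0.8596i + 0.3837)/(2√2) = (0.01637 - 0.3039i)
|101⟩: (-0.3374 + 0.8596i - 0.3837)/(2√2) = (-0.2549 + 0.3039i)
|110⟩: (0.3374 - 0.8596i - 0.3837)/(2√2) = (-0.01637 - 0.3039i)
|111⟩: (0.3374 + 0.8596i + 0.3837)/(2√2) = (0.2549 + 0.3039i)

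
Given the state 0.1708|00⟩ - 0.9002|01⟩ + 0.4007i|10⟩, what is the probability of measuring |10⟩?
0.1606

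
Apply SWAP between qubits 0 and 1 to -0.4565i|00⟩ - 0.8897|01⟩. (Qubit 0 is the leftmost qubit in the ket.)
-0.4565i|00⟩ - 0.8897|10⟩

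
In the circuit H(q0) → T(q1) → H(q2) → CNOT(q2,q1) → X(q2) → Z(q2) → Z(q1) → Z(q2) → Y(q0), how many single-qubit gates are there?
8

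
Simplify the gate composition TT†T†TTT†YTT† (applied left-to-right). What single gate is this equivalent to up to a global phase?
Y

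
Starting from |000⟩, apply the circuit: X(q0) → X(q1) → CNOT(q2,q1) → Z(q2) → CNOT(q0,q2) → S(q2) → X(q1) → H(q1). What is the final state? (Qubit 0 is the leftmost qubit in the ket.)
(1/√2)i|101⟩ + (1/√2)i|111⟩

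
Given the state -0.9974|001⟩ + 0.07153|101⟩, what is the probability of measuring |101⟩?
0.005117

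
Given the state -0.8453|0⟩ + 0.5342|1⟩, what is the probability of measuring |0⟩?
0.7145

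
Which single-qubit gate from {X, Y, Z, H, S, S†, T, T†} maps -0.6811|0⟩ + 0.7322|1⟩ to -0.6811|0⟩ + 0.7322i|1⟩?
S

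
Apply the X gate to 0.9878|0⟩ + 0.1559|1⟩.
0.1559|0⟩ + 0.9878|1⟩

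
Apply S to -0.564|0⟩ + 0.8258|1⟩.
-0.564|0⟩ + 0.8258i|1⟩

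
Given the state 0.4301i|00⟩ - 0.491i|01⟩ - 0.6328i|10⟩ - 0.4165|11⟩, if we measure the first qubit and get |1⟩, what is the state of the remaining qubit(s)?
-0.8353i|0⟩ - 0.5498|1⟩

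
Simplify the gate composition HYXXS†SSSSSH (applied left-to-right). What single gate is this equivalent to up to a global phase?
Y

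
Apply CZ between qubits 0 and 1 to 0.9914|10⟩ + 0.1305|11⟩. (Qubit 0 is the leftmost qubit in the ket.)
0.9914|10⟩ - 0.1305|11⟩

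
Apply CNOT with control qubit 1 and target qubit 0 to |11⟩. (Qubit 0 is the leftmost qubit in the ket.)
|01⟩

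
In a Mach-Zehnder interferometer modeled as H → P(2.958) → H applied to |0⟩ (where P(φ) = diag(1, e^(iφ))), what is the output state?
(0.008403 + 0.09128i)|0⟩ + (0.9916 - 0.09128i)|1⟩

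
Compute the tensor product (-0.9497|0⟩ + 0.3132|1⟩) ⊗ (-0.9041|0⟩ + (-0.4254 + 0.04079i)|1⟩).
0.8586|00⟩ + (0.404 - 0.03874i)|01⟩ - 0.2832|10⟩ + (-0.1332 + 0.01278i)|11⟩

amp(|b₁b₂…⟩) = product of the factor amplitudes for bits b₁, b₂, …; only kets whose every factor amplitude is nonzero survive.
|00⟩: (-0.9497)(-0.9041) = 0.8586
|01⟩: (-0.9497)(-0.4254 + 0.04079i) = (0.404 - 0.03874i)
|10⟩: (0.3132)(-0.9041) = -0.2832
|11⟩: (0.3132)(-0.4254 + 0.04079i) = (-0.1332 + 0.01278i)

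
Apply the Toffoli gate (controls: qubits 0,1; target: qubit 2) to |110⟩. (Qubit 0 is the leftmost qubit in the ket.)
|111⟩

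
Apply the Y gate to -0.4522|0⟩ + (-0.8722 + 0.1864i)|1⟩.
(0.1864 + 0.8722i)|0⟩ - 0.4522i|1⟩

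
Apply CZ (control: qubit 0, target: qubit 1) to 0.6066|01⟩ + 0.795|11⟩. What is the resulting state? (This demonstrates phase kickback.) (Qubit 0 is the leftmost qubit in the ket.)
0.6066|01⟩ - 0.795|11⟩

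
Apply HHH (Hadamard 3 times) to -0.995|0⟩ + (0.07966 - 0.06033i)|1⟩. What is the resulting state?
(-0.6472 - 0.04266i)|0⟩ + (-0.7599 + 0.04266i)|1⟩

H² = I, so H^3 = H: a single Hadamard. With (a, b) = (-0.995, (0.07966 - 0.06033i)), H gives ((a + b)/√2, (a − b)/√2) = ((-0.6472 - 0.04266i), (-0.7599 + 0.04266i)).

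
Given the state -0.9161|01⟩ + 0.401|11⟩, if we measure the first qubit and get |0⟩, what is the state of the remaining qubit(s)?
-|1⟩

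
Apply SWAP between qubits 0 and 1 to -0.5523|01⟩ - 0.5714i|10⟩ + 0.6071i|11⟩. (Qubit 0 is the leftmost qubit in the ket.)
-0.5714i|01⟩ - 0.5523|10⟩ + 0.6071i|11⟩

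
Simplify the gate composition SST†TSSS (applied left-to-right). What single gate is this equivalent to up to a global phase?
S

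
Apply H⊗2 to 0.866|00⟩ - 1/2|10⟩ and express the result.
0.183|00⟩ + 0.183|01⟩ + 0.683|10⟩ + 0.683|11⟩

H⊗2 gives amp(|y⟩) = (1/2) Σ_x (−1)^(x·y) amp(|x⟩), where x·y is the number of positions in which both x and y have a 1.
|00⟩: (0.866 - 1/2)/2 = 0.183
|01⟩: (0.866 - 1/2)/2 = 0.183
|10⟩: (0.866 + 1/2)/2 = 0.683
|11⟩: (0.866 + 1/2)/2 = 0.683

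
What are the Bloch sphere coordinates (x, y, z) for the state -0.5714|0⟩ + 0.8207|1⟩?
(-0.9379, 0, -0.3471)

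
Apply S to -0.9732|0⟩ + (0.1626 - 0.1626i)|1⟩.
-0.9732|0⟩ + (0.1626 + 0.1626i)|1⟩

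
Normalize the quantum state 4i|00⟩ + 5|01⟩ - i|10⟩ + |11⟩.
0.61i|00⟩ + 0.7625|01⟩ - 0.1525i|10⟩ + 0.1525|11⟩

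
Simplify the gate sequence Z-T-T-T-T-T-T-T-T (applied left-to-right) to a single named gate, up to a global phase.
Z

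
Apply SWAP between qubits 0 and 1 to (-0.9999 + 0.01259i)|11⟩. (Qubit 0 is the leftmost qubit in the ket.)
(-0.9999 + 0.01259i)|11⟩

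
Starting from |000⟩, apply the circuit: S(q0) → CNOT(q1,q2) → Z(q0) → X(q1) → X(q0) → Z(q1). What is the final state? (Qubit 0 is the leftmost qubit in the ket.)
-|110⟩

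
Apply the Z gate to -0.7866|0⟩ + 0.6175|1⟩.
-0.7866|0⟩ - 0.6175|1⟩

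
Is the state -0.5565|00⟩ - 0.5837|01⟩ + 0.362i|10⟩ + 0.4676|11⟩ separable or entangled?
Entangled

Writing the state as a|00⟩ + b|01⟩ + c|10⟩ + d|11⟩, it is a product state iff ad − bc = 0.
Here (a, b, c, d) = (-0.5565, -0.5837, 0.362i, 0.4676): ad − bc = (-0.5565)(0.4676) − (-0.5837)(0.362i) = (-0.2602 + 0.2113i) ≠ 0, so the state is entangled.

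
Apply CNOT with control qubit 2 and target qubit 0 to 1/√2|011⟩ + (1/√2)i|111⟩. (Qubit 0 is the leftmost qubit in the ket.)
(1/√2)i|011⟩ + 1/√2|111⟩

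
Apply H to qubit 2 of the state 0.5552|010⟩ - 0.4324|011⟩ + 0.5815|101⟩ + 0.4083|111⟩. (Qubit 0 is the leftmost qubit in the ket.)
0.08683|010⟩ + 0.6983|011⟩ + 0.4112|100⟩ - 0.4112|101⟩ + 0.2887|110⟩ - 0.2887|111⟩

H on qubit 2 mixes each pair of kets that differ only in qubit 2: amplitudes (a, b) of (|…0…⟩, |…1…⟩) become ((a + b)/√2, (a − b)/√2). Kets absent from the input have amplitude 0.
(|010⟩, |011⟩): (a, b) = (0.5552, -0.4324) → (0.08683, 0.6983)
(|100⟩, |101⟩): (a, b) = (0, 0.5815) → (0.4112, -0.4112)
(|110⟩, |111⟩): (a, b) = (0, 0.4083) → (0.2887, -0.2887)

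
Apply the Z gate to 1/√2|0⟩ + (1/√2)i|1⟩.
1/√2|0⟩ - (1/√2)i|1⟩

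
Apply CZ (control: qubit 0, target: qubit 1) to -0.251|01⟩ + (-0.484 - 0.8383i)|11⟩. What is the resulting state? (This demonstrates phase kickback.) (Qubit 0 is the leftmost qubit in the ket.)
-0.251|01⟩ + (0.484 + 0.8383i)|11⟩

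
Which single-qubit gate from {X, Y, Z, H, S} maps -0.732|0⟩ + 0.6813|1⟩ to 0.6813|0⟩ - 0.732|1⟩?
X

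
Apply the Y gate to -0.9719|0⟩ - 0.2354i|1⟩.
-0.2354|0⟩ - 0.9719i|1⟩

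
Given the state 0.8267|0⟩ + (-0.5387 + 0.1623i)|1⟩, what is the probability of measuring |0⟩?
0.6834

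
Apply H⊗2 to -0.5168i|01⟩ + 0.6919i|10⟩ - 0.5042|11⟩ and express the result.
(-0.2521 + 0.08755i)|00⟩ + (0.2521 + 0.6044i)|01⟩ + (0.2521 - 0.6044i)|10⟩ + (-0.2521 - 0.08755i)|11⟩

H⊗2 gives amp(|y⟩) = (1/2) Σ_x (−1)^(x·y) amp(|x⟩), where x·y is the number of positions in which both x and y have a 1.
|00⟩: (-0.5168i + 0.6919i - 0.5042)/2 = (-0.2521 + 0.08755i)
|01⟩: (0.5168i + 0.6919i + 0.5042)/2 = (0.2521 + 0.6044i)
|10⟩: (-0.5168i - 0.6919i + 0.5042)/2 = (0.2521 - 0.6044i)
|11⟩: (0.5168i - 0.6919i - 0.5042)/2 = (-0.2521 - 0.08755i)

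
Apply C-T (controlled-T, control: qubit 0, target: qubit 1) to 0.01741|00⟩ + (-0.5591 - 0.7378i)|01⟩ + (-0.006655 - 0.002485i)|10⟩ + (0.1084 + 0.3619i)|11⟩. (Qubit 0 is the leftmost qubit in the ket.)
0.01741|00⟩ + (-0.5591 - 0.7378i)|01⟩ + (-0.006655 - 0.002485i)|10⟩ + (-0.1793 + 0.3326i)|11⟩

C-T leaves the control-|0⟩ kets |00⟩, |01⟩ unchanged and applies T to qubit 1 on the control-|1⟩ pair (|10⟩, |11⟩).
T = [[1, 0], [0, (1/√2 + (1/√2)i)]].
With a = amp(|10⟩) = (-0.006655 - 0.002485i) and b = amp(|11⟩) = (0.1084 + 0.3619i):
new amp(|10⟩) = (1)·a = (-0.006655 - 0.002485i)
new amp(|11⟩) = (1/√2 + (1/√2)i)·b = (-0.1793 + 0.3326i)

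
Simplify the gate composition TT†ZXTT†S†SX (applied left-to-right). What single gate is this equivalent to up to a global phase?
Z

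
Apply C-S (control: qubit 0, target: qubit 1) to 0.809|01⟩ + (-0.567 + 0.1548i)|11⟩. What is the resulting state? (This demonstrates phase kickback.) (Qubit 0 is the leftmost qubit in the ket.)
0.809|01⟩ + (-0.1548 - 0.567i)|11⟩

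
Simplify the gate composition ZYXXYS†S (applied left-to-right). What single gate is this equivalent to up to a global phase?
Z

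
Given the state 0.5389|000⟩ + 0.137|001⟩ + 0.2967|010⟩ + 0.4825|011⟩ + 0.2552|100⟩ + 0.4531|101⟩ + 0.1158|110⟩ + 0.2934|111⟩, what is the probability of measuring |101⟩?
0.2053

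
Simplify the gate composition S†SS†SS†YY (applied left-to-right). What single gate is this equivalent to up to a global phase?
S†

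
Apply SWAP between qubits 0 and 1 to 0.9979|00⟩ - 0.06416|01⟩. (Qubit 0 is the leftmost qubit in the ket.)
0.9979|00⟩ - 0.06416|10⟩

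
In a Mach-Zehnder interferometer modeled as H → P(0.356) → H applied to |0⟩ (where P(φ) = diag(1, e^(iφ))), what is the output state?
(0.9686 + 0.1743i)|0⟩ + (0.03135 - 0.1743i)|1⟩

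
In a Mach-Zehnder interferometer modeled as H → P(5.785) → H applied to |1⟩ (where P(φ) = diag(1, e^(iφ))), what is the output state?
(0.06077 + 0.2389i)|0⟩ + (0.9392 - 0.2389i)|1⟩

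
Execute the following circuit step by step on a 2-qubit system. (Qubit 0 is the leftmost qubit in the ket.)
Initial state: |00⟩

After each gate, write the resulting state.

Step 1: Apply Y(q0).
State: i|10⟩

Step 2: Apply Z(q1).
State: i|10⟩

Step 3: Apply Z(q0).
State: -i|10⟩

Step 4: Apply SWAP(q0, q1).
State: -i|01⟩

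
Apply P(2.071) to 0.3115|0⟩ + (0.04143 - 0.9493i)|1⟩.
0.3115|0⟩ + (0.8131 + 0.4916i)|1⟩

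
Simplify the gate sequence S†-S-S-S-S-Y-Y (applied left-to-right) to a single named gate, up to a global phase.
S†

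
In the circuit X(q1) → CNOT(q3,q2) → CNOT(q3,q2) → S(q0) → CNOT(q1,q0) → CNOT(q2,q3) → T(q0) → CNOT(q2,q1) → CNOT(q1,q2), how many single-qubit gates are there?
3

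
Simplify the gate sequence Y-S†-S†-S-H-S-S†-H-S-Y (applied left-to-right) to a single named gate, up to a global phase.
I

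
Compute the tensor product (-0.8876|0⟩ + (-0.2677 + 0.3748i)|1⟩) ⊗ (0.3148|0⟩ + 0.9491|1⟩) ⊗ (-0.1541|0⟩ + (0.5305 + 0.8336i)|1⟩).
0.04306|000⟩ + (-0.1482 - 0.2329i)|001⟩ + 0.1298|010⟩ + (-0.4469 - 0.7022i)|011⟩ + (0.01299 - 0.01818i)|100⟩ + (-0.1431 - 0.007657i)|101⟩ + (0.03915 - 0.05482i)|110⟩ + (-0.4313 - 0.02309i)|111⟩

amp(|b₁b₂…⟩) = product of the factor amplitudes for bits b₁, b₂, …; only kets whose every factor amplitude is nonzero survive.
|000⟩: (-0.8876)(0.3148)(-0.1541) = 0.04306
|001⟩: (-0.8876)(0.3148)(0.5305 + 0.8336i) = (-0.1482 - 0.2329i)
|010⟩: (-0.8876)(0.9491)(-0.1541) = 0.1298
|011⟩: (-0.8876)(0.9491)(0.5305 + 0.8336i) = (-0.4469 - 0.7022i)
|100⟩: (-0.2677 + 0.3748i)(0.3148)(-0.1541) = (0.01299 - 0.01818i)
|101⟩: (-0.2677 + 0.3748i)(0.3148)(0.5305 + 0.8336i) = (-0.1431 - 0.007657i)
|110⟩: (-0.2677 + 0.3748i)(0.9491)(-0.1541) = (0.03915 - 0.05482i)
|111⟩: (-0.2677 + 0.3748i)(0.9491)(0.5305 + 0.8336i) = (-0.4313 - 0.02309i)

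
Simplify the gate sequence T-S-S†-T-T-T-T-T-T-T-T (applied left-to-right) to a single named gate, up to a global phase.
T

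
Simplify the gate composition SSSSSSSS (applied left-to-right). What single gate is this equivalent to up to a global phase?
I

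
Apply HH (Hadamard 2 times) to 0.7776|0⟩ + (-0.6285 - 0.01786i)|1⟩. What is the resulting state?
0.7776|0⟩ + (-0.6285 - 0.01786i)|1⟩

H² = I, so an even number of Hadamards cancels: H^2 = I and the state is unchanged.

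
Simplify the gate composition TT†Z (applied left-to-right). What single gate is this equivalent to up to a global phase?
Z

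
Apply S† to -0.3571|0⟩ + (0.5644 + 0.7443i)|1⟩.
-0.3571|0⟩ + (0.7443 - 0.5644i)|1⟩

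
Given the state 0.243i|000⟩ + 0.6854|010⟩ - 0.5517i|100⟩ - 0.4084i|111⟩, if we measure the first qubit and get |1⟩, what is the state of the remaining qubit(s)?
-0.8037i|00⟩ - 0.595i|11⟩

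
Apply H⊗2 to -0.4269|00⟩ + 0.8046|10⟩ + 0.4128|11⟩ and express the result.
0.3953|00⟩ - 0.01755|01⟩ - 0.8222|10⟩ - 0.4094|11⟩

H⊗2 gives amp(|y⟩) = (1/2) Σ_x (−1)^(x·y) amp(|x⟩), where x·y is the number of positions in which both x and y have a 1.
|00⟩: (-0.4269 + 0.8046 + 0.4128)/2 = 0.3953
|01⟩: (-0.4269 + 0.8046 - 0.4128)/2 = -0.01755
|10⟩: (-0.4269 - 0.8046 - 0.4128)/2 = -0.8222
|11⟩: (-0.4269 - 0.8046 + 0.4128)/2 = -0.4094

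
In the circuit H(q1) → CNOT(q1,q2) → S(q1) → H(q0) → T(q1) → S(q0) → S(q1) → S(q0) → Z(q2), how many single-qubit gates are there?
8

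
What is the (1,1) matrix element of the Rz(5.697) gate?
(-0.9574 + 0.2889i)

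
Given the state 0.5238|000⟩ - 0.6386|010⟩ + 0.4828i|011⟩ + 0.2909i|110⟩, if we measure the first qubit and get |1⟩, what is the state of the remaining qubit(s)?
i|10⟩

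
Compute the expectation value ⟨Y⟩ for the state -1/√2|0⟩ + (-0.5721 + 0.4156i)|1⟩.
-0.5877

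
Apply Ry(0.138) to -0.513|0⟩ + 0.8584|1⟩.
-0.571|0⟩ + 0.821|1⟩

Ry(0.138) = [[cos(θ/2), −sin(θ/2)], [sin(θ/2), cos(θ/2)]]; θ = 0.138, cos(θ/2) ≈ 0.99762, sin(θ/2) ≈ 0.0689453.
With a = amp(|0⟩) = -0.513 and b = amp(|1⟩) = 0.8584:
new amp(|0⟩) = (0.99762)·a + (-0.0689453)·b = -0.571
new amp(|1⟩) = (0.0689453)·a + (0.99762)·b = 0.821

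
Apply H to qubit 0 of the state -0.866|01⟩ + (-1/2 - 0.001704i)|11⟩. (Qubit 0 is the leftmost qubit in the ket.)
(-0.9659 - 0.001205i)|01⟩ + (-0.2588 + 0.001205i)|11⟩

H on qubit 0 mixes each pair of kets that differ only in qubit 0: amplitudes (a, b) of (|…0…⟩, |…1…⟩) become ((a + b)/√2, (a − b)/√2). Kets absent from the input have amplitude 0.
(|01⟩, |11⟩): (a, b) = (-0.866, (-1/2 - 0.001704i)) → ((-0.9659 - 0.001205i), (-0.2588 + 0.001205i))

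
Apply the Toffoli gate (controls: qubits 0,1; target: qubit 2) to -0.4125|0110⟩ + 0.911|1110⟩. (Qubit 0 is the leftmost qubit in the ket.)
-0.4125|0110⟩ + 0.911|1100⟩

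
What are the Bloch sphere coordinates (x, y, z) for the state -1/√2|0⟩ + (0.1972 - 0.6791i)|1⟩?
(-0.2789, 0.9604, -0.00006465)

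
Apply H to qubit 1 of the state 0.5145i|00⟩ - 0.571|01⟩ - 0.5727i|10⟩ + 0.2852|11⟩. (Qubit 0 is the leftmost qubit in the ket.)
(-0.4038 + 0.3638i)|00⟩ + (0.4038 + 0.3638i)|01⟩ + (0.2017 - 0.405i)|10⟩ + (-0.2017 - 0.405i)|11⟩

H on qubit 1 mixes each pair of kets that differ only in qubit 1: amplitudes (a, b) of (|…0…⟩, |…1…⟩) become ((a + b)/√2, (a − b)/√2). Kets absent from the input have amplitude 0.
(|00⟩, |01⟩): (a, b) = (0.5145i, -0.571) → ((-0.4038 + 0.3638i), (0.4038 + 0.3638i))
(|10⟩, |11⟩): (a, b) = (-0.5727i, 0.2852) → ((0.2017 - 0.405i), (-0.2017 - 0.405i))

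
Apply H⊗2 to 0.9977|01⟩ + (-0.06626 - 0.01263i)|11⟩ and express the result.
(0.4657 - 0.006315i)|00⟩ + (-0.4657 + 0.006315i)|01⟩ + (0.532 + 0.006315i)|10⟩ + (-0.532 - 0.006315i)|11⟩

H⊗2 gives amp(|y⟩) = (1/2) Σ_x (−1)^(x·y) amp(|x⟩), where x·y is the number of positions in which both x and y have a 1.
|00⟩: (0.9977 + (-0.06626 - 0.01263i))/2 = (0.4657 - 0.006315i)
|01⟩: (-0.9977 - (-0.06626 - 0.01263i))/2 = (-0.4657 + 0.006315i)
|10⟩: (0.9977 - (-0.06626 - 0.01263i))/2 = (0.532 + 0.006315i)
|11⟩: (-0.9977 + (-0.06626 - 0.01263i))/2 = (-0.532 - 0.006315i)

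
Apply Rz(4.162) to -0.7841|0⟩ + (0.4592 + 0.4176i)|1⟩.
(0.3829 + 0.6842i)|0⟩ + (-0.5887 + 0.1968i)|1⟩

Rz(4.162) = [[e^(−iθ/2), 0], [0, e^(iθ/2)]] with e^(±iθ/2) = cos(θ/2) ± i·sin(θ/2); θ = 4.162, cos(θ/2) ≈ -0.488355, sin(θ/2) ≈ 0.872645.
With a = amp(|0⟩) = -0.7841 and b = amp(|1⟩) = (0.4592 + 0.4176i):
new amp(|0⟩) = (-0.488355 - 0.872645i)·a = (0.3829 + 0.6842i)
new amp(|1⟩) = (-0.488355 + 0.872645i)·b = (-0.5887 + 0.1968i)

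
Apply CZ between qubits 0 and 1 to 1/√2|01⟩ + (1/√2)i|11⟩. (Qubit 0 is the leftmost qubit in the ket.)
1/√2|01⟩ - (1/√2)i|11⟩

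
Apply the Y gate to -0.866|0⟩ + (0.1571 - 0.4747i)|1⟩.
(-0.4747 - 0.1571i)|0⟩ - 0.866i|1⟩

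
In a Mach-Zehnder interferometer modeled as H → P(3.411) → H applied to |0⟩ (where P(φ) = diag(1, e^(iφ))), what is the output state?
(0.01804 - 0.1331i)|0⟩ + (0.982 + 0.1331i)|1⟩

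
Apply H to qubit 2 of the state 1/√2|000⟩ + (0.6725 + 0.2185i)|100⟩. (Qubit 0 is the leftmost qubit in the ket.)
1/2|000⟩ + 1/2|001⟩ + (0.4755 + 0.1545i)|100⟩ + (0.4755 + 0.1545i)|101⟩

H on qubit 2 mixes each pair of kets that differ only in qubit 2: amplitudes (a, b) of (|…0…⟩, |…1…⟩) become ((a + b)/√2, (a − b)/√2). Kets absent from the input have amplitude 0.
(|000⟩, |001⟩): (a, b) = (1/√2, 0) → (1/2, 1/2)
(|100⟩, |101⟩): (a, b) = ((0.6725 + 0.2185i), 0) → ((0.4755 + 0.1545i), (0.4755 + 0.1545i))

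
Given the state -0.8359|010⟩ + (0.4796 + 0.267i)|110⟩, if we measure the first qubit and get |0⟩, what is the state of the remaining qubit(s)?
-|10⟩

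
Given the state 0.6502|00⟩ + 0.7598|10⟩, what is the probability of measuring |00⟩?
0.4228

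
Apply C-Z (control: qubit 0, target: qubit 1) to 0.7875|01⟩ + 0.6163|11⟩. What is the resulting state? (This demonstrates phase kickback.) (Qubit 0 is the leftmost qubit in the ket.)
0.7875|01⟩ - 0.6163|11⟩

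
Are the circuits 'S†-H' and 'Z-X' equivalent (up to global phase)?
No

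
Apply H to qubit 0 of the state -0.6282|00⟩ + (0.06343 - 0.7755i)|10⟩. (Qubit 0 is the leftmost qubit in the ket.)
(-0.3994 - 0.5484i)|00⟩ + (-0.4891 + 0.5484i)|10⟩

H on qubit 0 mixes each pair of kets that differ only in qubit 0: amplitudes (a, b) of (|…0…⟩, |…1…⟩) become ((a + b)/√2, (a − b)/√2). Kets absent from the input have amplitude 0.
(|00⟩, |10⟩): (a, b) = (-0.6282, (0.06343 - 0.7755i)) → ((-0.3994 - 0.5484i), (-0.4891 + 0.5484i))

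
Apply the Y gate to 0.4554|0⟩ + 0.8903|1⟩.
-0.8903i|0⟩ + 0.4554i|1⟩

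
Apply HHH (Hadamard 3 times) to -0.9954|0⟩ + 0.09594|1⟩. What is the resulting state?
-0.636|0⟩ - 0.7717|1⟩

H² = I, so H^3 = H: a single Hadamard. With (a, b) = (-0.9954, 0.09594), H gives ((a + b)/√2, (a − b)/√2) = (-0.636, -0.7717).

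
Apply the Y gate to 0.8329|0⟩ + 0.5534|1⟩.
-0.5534i|0⟩ + 0.8329i|1⟩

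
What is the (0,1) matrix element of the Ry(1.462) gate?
-0.6676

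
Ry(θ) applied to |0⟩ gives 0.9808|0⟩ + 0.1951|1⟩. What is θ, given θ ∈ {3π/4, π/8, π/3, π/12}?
π/8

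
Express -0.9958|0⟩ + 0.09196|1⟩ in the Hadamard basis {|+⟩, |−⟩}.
-0.6391|+⟩ - 0.7692|−⟩

With |ψ⟩ = α|0⟩ + β|1⟩, the Hadamard-basis coefficients are ⟨+|ψ⟩ = (α + β)/√2 and ⟨−|ψ⟩ = (α − β)/√2.
Here α = -0.9958, β = 0.09196: (α + β)/√2 = -0.6391, (α − β)/√2 = -0.7692.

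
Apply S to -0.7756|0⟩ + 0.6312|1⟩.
-0.7756|0⟩ + 0.6312i|1⟩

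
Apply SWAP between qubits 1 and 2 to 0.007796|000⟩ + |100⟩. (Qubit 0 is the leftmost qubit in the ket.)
0.007796|000⟩ + |100⟩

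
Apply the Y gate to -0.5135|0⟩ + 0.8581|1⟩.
-0.8581i|0⟩ - 0.5135i|1⟩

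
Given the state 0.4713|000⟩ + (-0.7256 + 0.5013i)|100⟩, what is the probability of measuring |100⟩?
0.7778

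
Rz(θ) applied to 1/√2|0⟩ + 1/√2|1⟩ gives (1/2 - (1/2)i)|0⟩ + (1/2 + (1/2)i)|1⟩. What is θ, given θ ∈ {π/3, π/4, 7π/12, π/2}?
π/2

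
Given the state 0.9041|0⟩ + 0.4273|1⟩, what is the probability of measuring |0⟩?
0.8174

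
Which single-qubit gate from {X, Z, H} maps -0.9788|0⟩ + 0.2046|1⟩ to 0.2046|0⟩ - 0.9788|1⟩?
X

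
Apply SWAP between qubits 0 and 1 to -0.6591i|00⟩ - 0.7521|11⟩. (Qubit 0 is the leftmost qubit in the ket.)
-0.6591i|00⟩ - 0.7521|11⟩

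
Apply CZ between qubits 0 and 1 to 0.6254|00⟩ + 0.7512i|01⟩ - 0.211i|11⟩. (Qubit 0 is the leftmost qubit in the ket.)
0.6254|00⟩ + 0.7512i|01⟩ + 0.211i|11⟩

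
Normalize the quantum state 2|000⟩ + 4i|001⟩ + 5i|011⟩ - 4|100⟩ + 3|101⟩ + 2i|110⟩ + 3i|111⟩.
0.2195|000⟩ + 0.4391i|001⟩ + 0.5488i|011⟩ - 0.4391|100⟩ + 0.3293|101⟩ + 0.2195i|110⟩ + 0.3293i|111⟩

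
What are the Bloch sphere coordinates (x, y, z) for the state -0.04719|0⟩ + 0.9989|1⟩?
(-0.09428, 0, -0.9956)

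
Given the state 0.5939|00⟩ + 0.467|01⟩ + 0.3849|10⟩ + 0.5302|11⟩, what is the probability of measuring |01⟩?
0.2181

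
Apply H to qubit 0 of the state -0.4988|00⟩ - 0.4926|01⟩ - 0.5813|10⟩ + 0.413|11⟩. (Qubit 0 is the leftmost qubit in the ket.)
-0.7637|00⟩ - 0.05629|01⟩ + 0.05834|10⟩ - 0.6404|11⟩

H on qubit 0 mixes each pair of kets that differ only in qubit 0: amplitudes (a, b) of (|…0…⟩, |…1…⟩) become ((a + b)/√2, (a − b)/√2). Kets absent from the input have amplitude 0.
(|00⟩, |10⟩): (a, b) = (-0.4988, -0.5813) → (-0.7637, 0.05834)
(|01⟩, |11⟩): (a, b) = (-0.4926, 0.413) → (-0.05629, -0.6404)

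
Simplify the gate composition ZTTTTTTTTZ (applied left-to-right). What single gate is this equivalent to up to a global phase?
I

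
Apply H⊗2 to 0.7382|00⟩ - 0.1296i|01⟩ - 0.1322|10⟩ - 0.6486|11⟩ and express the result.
(-0.0213 - 0.0648i)|00⟩ + (0.6273 + 0.0648i)|01⟩ + (0.7595 - 0.0648i)|10⟩ + (0.1109 + 0.0648i)|11⟩

H⊗2 gives amp(|y⟩) = (1/2) Σ_x (−1)^(x·y) amp(|x⟩), where x·y is the number of positions in which both x and y have a 1.
|00⟩: (0.7382 - 0.1296i - 0.1322 - 0.6486)/2 = (-0.0213 - 0.0648i)
|01⟩: (0.7382 + 0.1296i - 0.1322 + 0.6486)/2 = (0.6273 + 0.0648i)
|10⟩: (0.7382 - 0.1296i + 0.1322 + 0.6486)/2 = (0.7595 - 0.0648i)
|11⟩: (0.7382 + 0.1296i + 0.1322 - 0.6486)/2 = (0.1109 + 0.0648i)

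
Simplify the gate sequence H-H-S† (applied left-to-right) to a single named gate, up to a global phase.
S†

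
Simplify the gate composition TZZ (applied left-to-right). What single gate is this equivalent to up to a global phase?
T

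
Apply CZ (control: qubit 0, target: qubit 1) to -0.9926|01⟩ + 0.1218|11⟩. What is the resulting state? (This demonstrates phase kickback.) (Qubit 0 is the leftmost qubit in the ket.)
-0.9926|01⟩ - 0.1218|11⟩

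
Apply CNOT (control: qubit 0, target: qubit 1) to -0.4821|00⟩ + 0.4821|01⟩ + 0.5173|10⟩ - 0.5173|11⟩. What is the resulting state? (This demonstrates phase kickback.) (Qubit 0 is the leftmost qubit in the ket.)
-0.4821|00⟩ + 0.4821|01⟩ - 0.5173|10⟩ + 0.5173|11⟩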